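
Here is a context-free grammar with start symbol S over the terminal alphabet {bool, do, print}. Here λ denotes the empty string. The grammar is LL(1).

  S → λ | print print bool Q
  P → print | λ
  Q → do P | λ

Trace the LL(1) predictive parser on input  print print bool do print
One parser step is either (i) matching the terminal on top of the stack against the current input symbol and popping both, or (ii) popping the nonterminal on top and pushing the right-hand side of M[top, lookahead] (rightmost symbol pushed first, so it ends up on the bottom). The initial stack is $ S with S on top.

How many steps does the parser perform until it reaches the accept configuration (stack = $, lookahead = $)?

step 1: stack=$ S  input=print print bool do print $  — expand S → print print bool Q
step 2: stack=$ Q bool print print  input=print print bool do print $  — match print
step 3: stack=$ Q bool print  input=print bool do print $  — match print
step 4: stack=$ Q bool  input=bool do print $  — match bool
step 5: stack=$ Q  input=do print $  — expand Q → do P
step 6: stack=$ P do  input=do print $  — match do
step 7: stack=$ P  input=print $  — expand P → print
step 8: stack=$ print  input=print $  — match print
Accept reached after 8 steps.

8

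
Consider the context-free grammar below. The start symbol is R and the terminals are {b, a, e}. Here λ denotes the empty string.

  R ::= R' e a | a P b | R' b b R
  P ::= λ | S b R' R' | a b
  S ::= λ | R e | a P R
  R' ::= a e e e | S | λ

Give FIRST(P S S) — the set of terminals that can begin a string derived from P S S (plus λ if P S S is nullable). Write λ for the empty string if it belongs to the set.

{λ, a, b, e}

FIRST(R): from R::=R' e a we get {a, b, e}; from R::=a P b we get {a}; from R::=R' b b R we get {a, b, e}. So FIRST(R) = {a, b, e}.
FIRST(S): from S::=λ we get {λ}; from S::=R e we get {a, b, e}; from S::=a P R we get {a}. So FIRST(S) = {λ, a, b, e}.
FIRST(P): from P::=λ we get {λ}; from P::=S b R' R' we get {a, b, e}; from P::=a b we get {a}. So FIRST(P) = {λ, a, b, e}.
FIRST(R'): from R'::=a e e e we get {a}; from R'::=S we get {λ, a, b, e}; from R'::=λ we get {λ}. So FIRST(R') = {λ, a, b, e}.
FIRST(P S S): take FIRST of each symbol in turn, carrying on past any symbol whose FIRST contains λ; result {λ, a, b, e}.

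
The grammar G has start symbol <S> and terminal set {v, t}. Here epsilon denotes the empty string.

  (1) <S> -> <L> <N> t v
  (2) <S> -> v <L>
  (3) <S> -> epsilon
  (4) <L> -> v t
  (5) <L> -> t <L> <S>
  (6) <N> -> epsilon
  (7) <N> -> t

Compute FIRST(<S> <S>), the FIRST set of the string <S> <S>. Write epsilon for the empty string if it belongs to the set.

FIRST(<L>): from <L>->v t we get {v}; from <L>->t <L> <S> we get {t}. So FIRST(<L>) = {t, v}.
FIRST(<N>): from <N>->epsilon we get {epsilon}; from <N>->t we get {t}. So FIRST(<N>) = {epsilon, t}.
FIRST(<S>): from <S>-><L> <N> t v we get {t, v}; from <S>->v <L> we get {v}; from <S>->epsilon we get {epsilon}. So FIRST(<S>) = {epsilon, t, v}.
FIRST(<S> <S>): take FIRST of each symbol in turn, carrying on past any symbol whose FIRST contains epsilon; result {epsilon, t, v}.

{epsilon, t, v}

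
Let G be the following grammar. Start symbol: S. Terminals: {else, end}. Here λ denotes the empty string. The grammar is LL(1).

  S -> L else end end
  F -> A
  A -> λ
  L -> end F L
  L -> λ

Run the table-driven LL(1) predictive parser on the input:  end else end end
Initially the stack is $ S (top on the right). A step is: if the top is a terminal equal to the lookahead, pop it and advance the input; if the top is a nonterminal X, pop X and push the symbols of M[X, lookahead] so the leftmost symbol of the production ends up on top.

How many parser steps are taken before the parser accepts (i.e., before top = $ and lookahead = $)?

9

     Stack                   Input               Action
  1  $ S                     end else end end $  expand S -> L else end end
  2  $ end end else L        end else end end $  expand L -> end F L
  3  $ end end else L F end  end else end end $  match end
  4  $ end end else L F      else end end $      expand F -> A
  5  $ end end else L A      else end end $      expand A -> λ
  6  $ end end else L        else end end $      expand L -> λ
  7  $ end end else          else end end $      match else
  8  $ end end               end end $           match end
  9  $ end                   end $               match end
Accept reached after 9 steps.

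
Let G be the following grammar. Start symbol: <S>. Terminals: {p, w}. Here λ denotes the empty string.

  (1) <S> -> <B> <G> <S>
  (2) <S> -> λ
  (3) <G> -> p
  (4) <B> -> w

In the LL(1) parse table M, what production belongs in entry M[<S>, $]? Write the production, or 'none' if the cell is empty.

FIRST(<G>) = {p}
FIRST(<B>) = {w}
FIRST(<S>) = {λ, w}  (via <B> <G> <S>)
FOLLOW(<S>) includes $ since <S> is the start symbol.
FOLLOW(<S>): in <S>-><B> <G> <S>, the suffix after <S> is empty (adds nothing new). Thus FOLLOW(<S>) = {$}.
For <S> -> <B> <G> <S>: FIRST(<B> <G> <S>) = {w}, so it goes in M[<S>, t] for t ∈ {w}.
For <S> -> λ: FIRST(λ) = {λ}, so it goes in M[<S>, t] for t ∈ {}; since λ ∈ FIRST, also for every t ∈ FOLLOW(<S>) = {$}.

<S> -> λ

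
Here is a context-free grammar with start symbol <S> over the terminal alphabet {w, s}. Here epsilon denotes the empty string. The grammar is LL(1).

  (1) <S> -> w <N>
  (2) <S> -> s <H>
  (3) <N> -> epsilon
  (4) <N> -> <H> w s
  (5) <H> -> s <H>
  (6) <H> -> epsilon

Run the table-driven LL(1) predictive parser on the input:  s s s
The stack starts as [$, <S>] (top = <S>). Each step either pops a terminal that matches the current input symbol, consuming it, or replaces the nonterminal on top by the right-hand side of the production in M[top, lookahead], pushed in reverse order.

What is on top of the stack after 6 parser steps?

step 1: stack=$ <S>  input=s s s $  — expand <S> -> s <H>
step 2: stack=$ <H> s  input=s s s $  — match s
step 3: stack=$ <H>  input=s s $  — expand <H> -> s <H>
step 4: stack=$ <H> s  input=s s $  — match s
step 5: stack=$ <H>  input=s $  — expand <H> -> s <H>
step 6: stack=$ <H> s  input=s $  — match s
Stack after step 6: $ <H> (top = <H>).

<H>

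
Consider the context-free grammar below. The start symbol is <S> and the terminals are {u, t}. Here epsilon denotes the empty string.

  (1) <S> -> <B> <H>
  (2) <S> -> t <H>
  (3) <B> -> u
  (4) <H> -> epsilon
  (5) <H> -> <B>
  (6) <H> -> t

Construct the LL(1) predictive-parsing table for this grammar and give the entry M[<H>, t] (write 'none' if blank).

FIRST(<B>): from <B>->u we get {u}. So FIRST(<B>) = {u}.
FIRST(<S>): from <S>-><B> <H> we get {u}; from <S>->t <H> we get {t}. So FIRST(<S>) = {t, u}.
FIRST(<H>): from <H>->epsilon we get {epsilon}; from <H>-><B> we get {u}; from <H>->t we get {t}. So FIRST(<H>) = {epsilon, t, u}.
FOLLOW(<S>) includes $ since <S> is the start symbol.
FOLLOW(<S>): <S> appears on no right-hand side. Thus FOLLOW(<S>) = {$}.
FOLLOW(<H>): in <S>-><B> <H>, the suffix after <H> is empty, so FOLLOW(<H>) ⊇ FOLLOW(<S>) = {$}; in <S>->t <H>, the suffix after <H> is empty, so FOLLOW(<H>) ⊇ FOLLOW(<S>) = {$}. Thus FOLLOW(<H>) = {$}.
For <H> -> epsilon: FIRST(epsilon) = {epsilon}, so it goes in M[<H>, t] for t ∈ {}; since epsilon ∈ FIRST, also for every t ∈ FOLLOW(<H>) = {$}.
For <H> -> <B>: FIRST(<B>) = {u}, so it goes in M[<H>, t] for t ∈ {u}.
For <H> -> t: FIRST(t) = {t}, so it goes in M[<H>, t] for t ∈ {t}.

<H> -> t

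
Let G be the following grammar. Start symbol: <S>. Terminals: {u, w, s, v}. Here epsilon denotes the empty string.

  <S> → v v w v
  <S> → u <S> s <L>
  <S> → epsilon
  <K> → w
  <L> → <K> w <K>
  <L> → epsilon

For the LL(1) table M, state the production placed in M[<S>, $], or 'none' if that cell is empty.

<S> → epsilon

FIRST(<S>): from <S>→v v w v we get {v}; from <S>→u <S> s <L> we get {u}; from <S>→epsilon we get {epsilon}. So FIRST(<S>) = {epsilon, u, v}.
FIRST(<K>): from <K>→w we get {w}. So FIRST(<K>) = {w}.
FIRST(<L>): from <L>→<K> w <K> we get {w}; from <L>→epsilon we get {epsilon}. So FIRST(<L>) = {epsilon, w}.
FOLLOW(<S>) includes $ since <S> is the start symbol.
FOLLOW(<S>): in <S>→u <S> s <L>, <S> is followed by s <L> with FIRST {s}. Thus FOLLOW(<S>) = {$, s}.
For <S> → v v w v: FIRST(v v w v) = {v}, so it goes in M[<S>, t] for t ∈ {v}.
For <S> → u <S> s <L>: FIRST(u <S> s <L>) = {u}, so it goes in M[<S>, t] for t ∈ {u}.
For <S> → epsilon: FIRST(epsilon) = {epsilon}, so it goes in M[<S>, t] for t ∈ {}; since epsilon ∈ FIRST, also for every t ∈ FOLLOW(<S>) = {$, s}.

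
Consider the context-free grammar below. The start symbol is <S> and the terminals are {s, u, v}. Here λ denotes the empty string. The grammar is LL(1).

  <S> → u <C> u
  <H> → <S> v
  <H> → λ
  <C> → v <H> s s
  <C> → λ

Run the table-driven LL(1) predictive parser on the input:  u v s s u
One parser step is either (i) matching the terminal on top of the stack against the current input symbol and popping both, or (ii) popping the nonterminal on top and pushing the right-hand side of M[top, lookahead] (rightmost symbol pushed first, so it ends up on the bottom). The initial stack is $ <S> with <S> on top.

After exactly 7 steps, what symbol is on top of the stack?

     Stack          Input        Action
  1  $ <S>          u v s s u $  expand <S> → u <C> u
  2  $ u <C> u      u v s s u $  match u
  3  $ u <C>        v s s u $    expand <C> → v <H> s s
  4  $ u s s <H> v  v s s u $    match v
  5  $ u s s <H>    s s u $      expand <H> → λ
  6  $ u s s        s s u $      match s
  7  $ u s          s u $        match s
Stack after step 7: $ u (top = u).

u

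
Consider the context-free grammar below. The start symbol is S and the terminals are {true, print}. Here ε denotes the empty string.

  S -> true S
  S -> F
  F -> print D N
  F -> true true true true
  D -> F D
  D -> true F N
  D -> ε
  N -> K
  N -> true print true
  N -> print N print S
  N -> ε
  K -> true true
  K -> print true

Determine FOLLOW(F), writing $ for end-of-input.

FIRST(F) = {print, true}
FIRST(K) = {print, true}
FIRST(S) = {print, true}  (via F)
FIRST(D) = {ε, print, true}  (via F D)
FIRST(N) = {ε, print, true}  (via K)
FOLLOW(S) includes $ since S is the start symbol.
FOLLOW(S): in S->true S, the suffix after S is empty (adds nothing new); in N->print N print S, the suffix after S is empty, so FOLLOW(S) ⊇ FOLLOW(N) = {$, print, true}. Thus FOLLOW(S) = {$, print, true}.
FOLLOW(F): in S->F, the suffix after F is empty, so FOLLOW(F) ⊇ FOLLOW(S) = {$, print, true}; in D->F D, F is followed by D with FIRST {ε, print, true}; in D->F D, the suffix after F is nullable, so FOLLOW(F) ⊇ FOLLOW(D) = {$, print, true}; in D->true F N, F is followed by N with FIRST {ε, print, true}; in D->true F N, the suffix after F is nullable, so FOLLOW(F) ⊇ FOLLOW(D) = {$, print, true}. Thus FOLLOW(F) = {$, print, true}.
FOLLOW(D): in F->print D N, D is followed by N with FIRST {ε, print, true}; in F->print D N, the suffix after D is nullable, so FOLLOW(D) ⊇ FOLLOW(F) = {$, print, true}; in D->F D, the suffix after D is empty (adds nothing new). Thus FOLLOW(D) = {$, print, true}.
FOLLOW(N): in F->print D N, the suffix after N is empty, so FOLLOW(N) ⊇ FOLLOW(F) = {$, print, true}; in D->true F N, the suffix after N is empty, so FOLLOW(N) ⊇ FOLLOW(D) = {$, print, true}; in N->print N print S, N is followed by print S with FIRST {print}. Thus FOLLOW(N) = {$, print, true}.
FOLLOW(K): in N->K, the suffix after K is empty, so FOLLOW(K) ⊇ FOLLOW(N) = {$, print, true}. Thus FOLLOW(K) = {$, print, true}.

{$, print, true}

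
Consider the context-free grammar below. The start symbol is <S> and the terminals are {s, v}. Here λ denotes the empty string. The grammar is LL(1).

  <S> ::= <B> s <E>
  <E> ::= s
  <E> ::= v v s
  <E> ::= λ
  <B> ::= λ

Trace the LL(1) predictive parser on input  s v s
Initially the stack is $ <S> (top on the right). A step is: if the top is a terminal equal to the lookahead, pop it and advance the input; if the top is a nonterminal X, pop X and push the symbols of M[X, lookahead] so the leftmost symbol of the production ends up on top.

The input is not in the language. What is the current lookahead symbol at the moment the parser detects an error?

step 1: stack=$ <S>  input=s v s $  — expand <S> ::= <B> s <E>
step 2: stack=$ <E> s <B>  input=s v s $  — expand <B> ::= λ
step 3: stack=$ <E> s  input=s v s $  — match s
step 4: stack=$ <E>  input=v s $  — expand <E> ::= v v s
step 5: stack=$ s v v  input=v s $  — match v
step 6: stack=$ s v  input=s $  — error: top is terminal v but lookahead is s

s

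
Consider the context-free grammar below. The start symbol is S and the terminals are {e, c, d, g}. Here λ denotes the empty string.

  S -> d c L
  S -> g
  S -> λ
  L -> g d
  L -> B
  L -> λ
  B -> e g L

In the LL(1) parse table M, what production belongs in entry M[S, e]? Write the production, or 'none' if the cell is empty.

none

FIRST(S): from S->d c L we get {d}; from S->g we get {g}; from S->λ we get {λ}. So FIRST(S) = {λ, d, g}.
FIRST(B): from B->e g L we get {e}. So FIRST(B) = {e}.
FIRST(L): from L->g d we get {g}; from L->B we get {e}; from L->λ we get {λ}. So FIRST(L) = {λ, e, g}.
FOLLOW(S) includes $ since S is the start symbol.
FOLLOW(S): S appears on no right-hand side. Thus FOLLOW(S) = {$}.
For S -> d c L: FIRST(d c L) = {d}, so it goes in M[S, t] for t ∈ {d}.
For S -> g: FIRST(g) = {g}, so it goes in M[S, t] for t ∈ {g}.
For S -> λ: FIRST(λ) = {λ}, so it goes in M[S, t] for t ∈ {}; since λ ∈ FIRST, also for every t ∈ FOLLOW(S) = {$}.
None of these place a production in M[S, e].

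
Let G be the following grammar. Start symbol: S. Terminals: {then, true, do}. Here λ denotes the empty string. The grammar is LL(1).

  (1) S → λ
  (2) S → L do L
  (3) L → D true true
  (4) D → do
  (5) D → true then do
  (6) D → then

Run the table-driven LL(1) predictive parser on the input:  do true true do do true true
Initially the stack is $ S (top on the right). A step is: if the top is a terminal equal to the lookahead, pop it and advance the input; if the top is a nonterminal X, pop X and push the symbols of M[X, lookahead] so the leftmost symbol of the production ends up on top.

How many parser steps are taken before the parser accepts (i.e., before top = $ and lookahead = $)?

step 1: stack=$ S  input=do true true do do true true $  — expand S → L do L
step 2: stack=$ L do L  input=do true true do do true true $  — expand L → D true true
step 3: stack=$ L do true true D  input=do true true do do true true $  — expand D → do
step 4: stack=$ L do true true do  input=do true true do do true true $  — match do
step 5: stack=$ L do true true  input=true true do do true true $  — match true
step 6: stack=$ L do true  input=true do do true true $  — match true
step 7: stack=$ L do  input=do do true true $  — match do
step 8: stack=$ L  input=do true true $  — expand L → D true true
step 9: stack=$ true true D  input=do true true $  — expand D → do
step 10: stack=$ true true do  input=do true true $  — match do
step 11: stack=$ true true  input=true true $  — match true
step 12: stack=$ true  input=true $  — match true
Accept reached after 12 steps.

12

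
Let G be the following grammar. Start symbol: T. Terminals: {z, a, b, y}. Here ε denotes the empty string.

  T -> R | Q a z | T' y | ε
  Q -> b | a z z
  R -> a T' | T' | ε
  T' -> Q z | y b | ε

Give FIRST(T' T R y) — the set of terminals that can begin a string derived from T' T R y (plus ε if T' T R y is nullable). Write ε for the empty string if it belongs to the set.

FIRST(Q) = {a, b}
FIRST(T') = {ε, a, b, y}  (via Q z)
FIRST(R) = {ε, a, b, y}  (via T')
FIRST(T) = {ε, a, b, y}  (via R, Q a z, T' y)
FIRST(T' T R y): take FIRST of each symbol in turn, carrying on past any symbol whose FIRST contains ε; result {a, b, y}.

{a, b, y}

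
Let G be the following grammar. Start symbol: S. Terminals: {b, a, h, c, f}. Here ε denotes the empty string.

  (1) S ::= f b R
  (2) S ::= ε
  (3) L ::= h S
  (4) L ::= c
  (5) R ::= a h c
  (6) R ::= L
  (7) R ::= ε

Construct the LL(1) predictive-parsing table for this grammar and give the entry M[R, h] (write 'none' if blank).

FIRST(S) = {ε, f}
FIRST(L) = {c, h}
FIRST(R) = {ε, a, c, h}  (via L)
FOLLOW(S) includes $ since S is the start symbol.
FOLLOW(S): in L::=h S, the suffix after S is empty, so FOLLOW(S) ⊇ FOLLOW(L) = {$}. Thus FOLLOW(S) = {$}.
FOLLOW(R): in S::=f b R, the suffix after R is empty, so FOLLOW(R) ⊇ FOLLOW(S) = {$}. Thus FOLLOW(R) = {$}.
For R ::= a h c: FIRST(a h c) = {a}, so it goes in M[R, t] for t ∈ {a}.
For R ::= L: FIRST(L) = {c, h}, so it goes in M[R, t] for t ∈ {c, h}.
For R ::= ε: FIRST(ε) = {ε}, so it goes in M[R, t] for t ∈ {}; since ε ∈ FIRST, also for every t ∈ FOLLOW(R) = {$}.

R ::= L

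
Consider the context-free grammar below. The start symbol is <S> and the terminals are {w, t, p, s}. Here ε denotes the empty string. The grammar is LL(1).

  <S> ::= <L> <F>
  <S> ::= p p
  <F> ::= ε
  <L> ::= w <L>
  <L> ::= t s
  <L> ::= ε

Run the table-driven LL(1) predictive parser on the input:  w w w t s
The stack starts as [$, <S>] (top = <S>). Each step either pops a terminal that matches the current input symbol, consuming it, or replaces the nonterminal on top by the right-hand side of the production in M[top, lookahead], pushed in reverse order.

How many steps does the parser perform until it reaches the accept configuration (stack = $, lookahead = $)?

step 1: stack=$ <S>  input=w w w t s $  — expand <S> ::= <L> <F>
step 2: stack=$ <F> <L>  input=w w w t s $  — expand <L> ::= w <L>
step 3: stack=$ <F> <L> w  input=w w w t s $  — match w
step 4: stack=$ <F> <L>  input=w w t s $  — expand <L> ::= w <L>
step 5: stack=$ <F> <L> w  input=w w t s $  — match w
step 6: stack=$ <F> <L>  input=w t s $  — expand <L> ::= w <L>
step 7: stack=$ <F> <L> w  input=w t s $  — match w
step 8: stack=$ <F> <L>  input=t s $  — expand <L> ::= t s
step 9: stack=$ <F> s t  input=t s $  — match t
step 10: stack=$ <F> s  input=s $  — match s
step 11: stack=$ <F>  input=$  — expand <F> ::= ε
Accept reached after 11 steps.

11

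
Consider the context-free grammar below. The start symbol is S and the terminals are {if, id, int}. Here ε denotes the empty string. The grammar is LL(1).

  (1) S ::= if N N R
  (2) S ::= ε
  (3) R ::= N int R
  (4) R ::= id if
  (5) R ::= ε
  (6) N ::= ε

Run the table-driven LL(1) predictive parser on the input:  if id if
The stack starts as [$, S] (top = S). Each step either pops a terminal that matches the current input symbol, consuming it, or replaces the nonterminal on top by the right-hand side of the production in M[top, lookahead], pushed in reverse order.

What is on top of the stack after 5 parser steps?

id

step 1: stack=$ S  input=if id if $  — expand S ::= if N N R
step 2: stack=$ R N N if  input=if id if $  — match if
step 3: stack=$ R N N  input=id if $  — expand N ::= ε
step 4: stack=$ R N  input=id if $  — expand N ::= ε
step 5: stack=$ R  input=id if $  — expand R ::= id if
Stack after step 5: $ if id (top = id).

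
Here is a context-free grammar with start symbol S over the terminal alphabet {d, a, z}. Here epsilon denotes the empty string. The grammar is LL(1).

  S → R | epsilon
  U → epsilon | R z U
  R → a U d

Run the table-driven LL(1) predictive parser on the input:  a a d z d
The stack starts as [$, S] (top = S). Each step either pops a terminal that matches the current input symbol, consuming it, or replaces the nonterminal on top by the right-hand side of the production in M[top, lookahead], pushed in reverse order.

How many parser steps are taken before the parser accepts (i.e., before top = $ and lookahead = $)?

      Stack          Input        Action
   1  $ S            a a d z d $  expand S → R
   2  $ R            a a d z d $  expand R → a U d
   3  $ d U a        a a d z d $  match a
   4  $ d U          a d z d $    expand U → R z U
   5  $ d U z R      a d z d $    expand R → a U d
   6  $ d U z d U a  a d z d $    match a
   7  $ d U z d U    d z d $      expand U → epsilon
   8  $ d U z d      d z d $      match d
   9  $ d U z        z d $        match z
  10  $ d U          d $          expand U → epsilon
  11  $ d            d $          match d
Accept reached after 11 steps.

11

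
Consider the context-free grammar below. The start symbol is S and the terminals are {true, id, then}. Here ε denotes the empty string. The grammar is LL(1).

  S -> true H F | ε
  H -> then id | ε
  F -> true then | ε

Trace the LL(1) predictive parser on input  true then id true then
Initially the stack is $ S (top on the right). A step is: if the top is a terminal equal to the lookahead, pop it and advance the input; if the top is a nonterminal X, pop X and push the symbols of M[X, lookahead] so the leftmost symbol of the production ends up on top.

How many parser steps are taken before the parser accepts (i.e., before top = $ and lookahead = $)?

step 1: stack=$ S  input=true then id true then $  — expand S -> true H F
step 2: stack=$ F H true  input=true then id true then $  — match true
step 3: stack=$ F H  input=then id true then $  — expand H -> then id
step 4: stack=$ F id then  input=then id true then $  — match then
step 5: stack=$ F id  input=id true then $  — match id
step 6: stack=$ F  input=true then $  — expand F -> true then
step 7: stack=$ then true  input=true then $  — match true
step 8: stack=$ then  input=then $  — match then
Accept reached after 8 steps.

8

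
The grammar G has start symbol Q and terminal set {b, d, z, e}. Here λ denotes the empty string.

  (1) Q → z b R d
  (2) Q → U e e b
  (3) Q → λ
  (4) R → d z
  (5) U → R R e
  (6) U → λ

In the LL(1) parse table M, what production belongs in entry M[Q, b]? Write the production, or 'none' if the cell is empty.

none

FIRST(R) = {d}
FIRST(U) = {λ, d}  (via R R e)
FIRST(Q) = {λ, d, e, z}  (via U e e b)
FOLLOW(Q) includes $ since Q is the start symbol.
FOLLOW(Q): Q appears on no right-hand side. Thus FOLLOW(Q) = {$}.
For Q → z b R d: FIRST(z b R d) = {z}, so it goes in M[Q, t] for t ∈ {z}.
For Q → U e e b: FIRST(U e e b) = {d, e}, so it goes in M[Q, t] for t ∈ {d, e}.
For Q → λ: FIRST(λ) = {λ}, so it goes in M[Q, t] for t ∈ {}; since λ ∈ FIRST, also for every t ∈ FOLLOW(Q) = {$}.
None of these place a production in M[Q, b].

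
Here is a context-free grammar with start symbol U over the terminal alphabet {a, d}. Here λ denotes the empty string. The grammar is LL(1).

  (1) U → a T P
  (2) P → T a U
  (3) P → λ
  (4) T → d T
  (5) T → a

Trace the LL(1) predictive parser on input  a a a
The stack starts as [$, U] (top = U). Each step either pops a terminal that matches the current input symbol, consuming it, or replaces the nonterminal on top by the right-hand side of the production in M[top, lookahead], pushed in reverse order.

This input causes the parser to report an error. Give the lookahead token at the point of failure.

step 1: stack=$ U  input=a a a $  — expand U → a T P
step 2: stack=$ P T a  input=a a a $  — match a
step 3: stack=$ P T  input=a a $  — expand T → a
step 4: stack=$ P a  input=a a $  — match a
step 5: stack=$ P  input=a $  — expand P → T a U
step 6: stack=$ U a T  input=a $  — expand T → a
step 7: stack=$ U a a  input=a $  — match a
step 8: stack=$ U a  input=$  — error: top is terminal a but lookahead is $

$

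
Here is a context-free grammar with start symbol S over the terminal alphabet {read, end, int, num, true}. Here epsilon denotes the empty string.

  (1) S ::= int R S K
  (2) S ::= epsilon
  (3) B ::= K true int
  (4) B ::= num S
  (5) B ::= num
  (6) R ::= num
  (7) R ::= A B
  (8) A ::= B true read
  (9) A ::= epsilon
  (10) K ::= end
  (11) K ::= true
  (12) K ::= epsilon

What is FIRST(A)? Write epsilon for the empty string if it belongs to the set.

FIRST(S): from S::=int R S K we get {int}; from S::=epsilon we get {epsilon}. So FIRST(S) = {epsilon, int}.
FIRST(K): from K::=end we get {end}; from K::=true we get {true}; from K::=epsilon we get {epsilon}. So FIRST(K) = {epsilon, end, true}.
FIRST(B): from B::=K true int we get {end, true}; from B::=num S we get {num}; from B::=num we get {num}. So FIRST(B) = {end, num, true}.
FIRST(A): from A::=B true read we get {end, num, true}; from A::=epsilon we get {epsilon}. So FIRST(A) = {epsilon, end, num, true}.
FIRST(R): from R::=num we get {num}; from R::=A B we get {end, num, true}. So FIRST(R) = {end, num, true}.

{epsilon, end, num, true}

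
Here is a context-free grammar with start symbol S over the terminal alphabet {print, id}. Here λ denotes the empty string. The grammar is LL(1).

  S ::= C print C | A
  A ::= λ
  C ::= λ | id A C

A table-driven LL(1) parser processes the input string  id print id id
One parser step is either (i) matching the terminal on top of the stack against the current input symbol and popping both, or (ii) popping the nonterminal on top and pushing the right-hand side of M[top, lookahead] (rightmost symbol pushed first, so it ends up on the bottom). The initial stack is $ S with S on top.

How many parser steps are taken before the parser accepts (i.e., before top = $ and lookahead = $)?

step 1: stack=$ S  input=id print id id $  — expand S ::= C print C
step 2: stack=$ C print C  input=id print id id $  — expand C ::= id A C
step 3: stack=$ C print C A id  input=id print id id $  — match id
step 4: stack=$ C print C A  input=print id id $  — expand A ::= λ
step 5: stack=$ C print C  input=print id id $  — expand C ::= λ
step 6: stack=$ C print  input=print id id $  — match print
step 7: stack=$ C  input=id id $  — expand C ::= id A C
step 8: stack=$ C A id  input=id id $  — match id
step 9: stack=$ C A  input=id $  — expand A ::= λ
step 10: stack=$ C  input=id $  — expand C ::= id A C
step 11: stack=$ C A id  input=id $  — match id
step 12: stack=$ C A  input=$  — expand A ::= λ
step 13: stack=$ C  input=$  — expand C ::= λ
Accept reached after 13 steps.

13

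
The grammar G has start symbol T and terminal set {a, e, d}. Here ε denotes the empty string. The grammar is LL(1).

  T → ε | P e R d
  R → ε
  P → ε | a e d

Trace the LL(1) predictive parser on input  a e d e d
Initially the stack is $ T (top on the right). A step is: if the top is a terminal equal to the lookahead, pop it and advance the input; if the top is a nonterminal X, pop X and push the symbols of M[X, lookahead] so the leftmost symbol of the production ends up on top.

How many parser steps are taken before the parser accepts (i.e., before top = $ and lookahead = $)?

step 1: stack=$ T  input=a e d e d $  — expand T → P e R d
step 2: stack=$ d R e P  input=a e d e d $  — expand P → a e d
step 3: stack=$ d R e d e a  input=a e d e d $  — match a
step 4: stack=$ d R e d e  input=e d e d $  — match e
step 5: stack=$ d R e d  input=d e d $  — match d
step 6: stack=$ d R e  input=e d $  — match e
step 7: stack=$ d R  input=d $  — expand R → ε
step 8: stack=$ d  input=d $  — match d
Accept reached after 8 steps.

8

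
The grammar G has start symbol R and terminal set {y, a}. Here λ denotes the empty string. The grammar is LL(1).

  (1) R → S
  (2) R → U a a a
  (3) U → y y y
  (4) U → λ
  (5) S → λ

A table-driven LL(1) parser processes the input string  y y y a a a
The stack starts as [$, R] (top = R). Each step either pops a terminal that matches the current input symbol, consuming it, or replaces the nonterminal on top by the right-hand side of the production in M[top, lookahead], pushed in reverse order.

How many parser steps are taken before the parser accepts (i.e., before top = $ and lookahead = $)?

8

step 1: stack=$ R  input=y y y a a a $  — expand R → U a a a
step 2: stack=$ a a a U  input=y y y a a a $  — expand U → y y y
step 3: stack=$ a a a y y y  input=y y y a a a $  — match y
step 4: stack=$ a a a y y  input=y y a a a $  — match y
step 5: stack=$ a a a y  input=y a a a $  — match y
step 6: stack=$ a a a  input=a a a $  — match a
step 7: stack=$ a a  input=a a $  — match a
step 8: stack=$ a  input=a $  — match a
Accept reached after 8 steps.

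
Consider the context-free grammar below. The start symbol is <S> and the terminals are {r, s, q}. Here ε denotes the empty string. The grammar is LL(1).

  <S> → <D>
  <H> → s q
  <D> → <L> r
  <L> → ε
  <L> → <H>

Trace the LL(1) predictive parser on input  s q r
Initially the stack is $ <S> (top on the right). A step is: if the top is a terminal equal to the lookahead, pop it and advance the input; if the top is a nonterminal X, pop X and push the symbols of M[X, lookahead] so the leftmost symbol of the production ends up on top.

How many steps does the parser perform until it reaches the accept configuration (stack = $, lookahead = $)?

     Stack    Input    Action
  1  $ <S>    s q r $  expand <S> → <D>
  2  $ <D>    s q r $  expand <D> → <L> r
  3  $ r <L>  s q r $  expand <L> → <H>
  4  $ r <H>  s q r $  expand <H> → s q
  5  $ r q s  s q r $  match s
  6  $ r q    q r $    match q
  7  $ r      r $      match r
Accept reached after 7 steps.

7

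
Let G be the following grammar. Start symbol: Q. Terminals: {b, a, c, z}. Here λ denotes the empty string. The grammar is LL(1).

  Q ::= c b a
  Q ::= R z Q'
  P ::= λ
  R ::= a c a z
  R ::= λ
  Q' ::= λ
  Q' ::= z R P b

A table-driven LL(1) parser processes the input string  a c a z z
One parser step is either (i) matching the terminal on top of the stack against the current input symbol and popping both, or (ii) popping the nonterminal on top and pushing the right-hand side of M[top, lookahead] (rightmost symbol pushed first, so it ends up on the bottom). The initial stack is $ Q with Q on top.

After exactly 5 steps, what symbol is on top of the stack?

z

step 1: stack=$ Q  input=a c a z z $  — expand Q ::= R z Q'
step 2: stack=$ Q' z R  input=a c a z z $  — expand R ::= a c a z
step 3: stack=$ Q' z z a c a  input=a c a z z $  — match a
step 4: stack=$ Q' z z a c  input=c a z z $  — match c
step 5: stack=$ Q' z z a  input=a z z $  — match a
Stack after step 5: $ Q' z z (top = z).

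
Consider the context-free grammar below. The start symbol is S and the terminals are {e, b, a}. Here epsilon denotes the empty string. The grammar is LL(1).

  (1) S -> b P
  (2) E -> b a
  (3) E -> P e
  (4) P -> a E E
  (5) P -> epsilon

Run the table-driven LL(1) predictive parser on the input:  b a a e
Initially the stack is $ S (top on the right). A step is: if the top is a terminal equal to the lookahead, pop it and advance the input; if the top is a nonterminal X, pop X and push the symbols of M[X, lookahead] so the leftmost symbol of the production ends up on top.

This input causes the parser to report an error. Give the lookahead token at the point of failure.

step 1: stack=$ S  input=b a a e $  — expand S -> b P
step 2: stack=$ P b  input=b a a e $  — match b
step 3: stack=$ P  input=a a e $  — expand P -> a E E
step 4: stack=$ E E a  input=a a e $  — match a
step 5: stack=$ E E  input=a e $  — expand E -> P e
step 6: stack=$ E e P  input=a e $  — expand P -> a E E
step 7: stack=$ E e E E a  input=a e $  — match a
step 8: stack=$ E e E E  input=e $  — expand E -> P e
step 9: stack=$ E e E e P  input=e $  — expand P -> epsilon
step 10: stack=$ E e E e  input=e $  — match e
step 11: stack=$ E e E  input=$  — error: M[E, $] is empty

$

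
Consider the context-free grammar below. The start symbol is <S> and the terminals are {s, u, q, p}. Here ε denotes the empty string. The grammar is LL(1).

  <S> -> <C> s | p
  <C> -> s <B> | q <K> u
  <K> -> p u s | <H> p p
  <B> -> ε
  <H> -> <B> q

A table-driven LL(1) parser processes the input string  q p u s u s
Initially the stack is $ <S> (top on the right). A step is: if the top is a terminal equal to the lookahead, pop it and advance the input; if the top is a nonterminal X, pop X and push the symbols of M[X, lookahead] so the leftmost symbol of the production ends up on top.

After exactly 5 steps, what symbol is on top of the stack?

     Stack        Input          Action
  1  $ <S>        q p u s u s $  expand <S> -> <C> s
  2  $ s <C>      q p u s u s $  expand <C> -> q <K> u
  3  $ s u <K> q  q p u s u s $  match q
  4  $ s u <K>    p u s u s $    expand <K> -> p u s
  5  $ s u s u p  p u s u s $    match p
Stack after step 5: $ s u s u (top = u).

u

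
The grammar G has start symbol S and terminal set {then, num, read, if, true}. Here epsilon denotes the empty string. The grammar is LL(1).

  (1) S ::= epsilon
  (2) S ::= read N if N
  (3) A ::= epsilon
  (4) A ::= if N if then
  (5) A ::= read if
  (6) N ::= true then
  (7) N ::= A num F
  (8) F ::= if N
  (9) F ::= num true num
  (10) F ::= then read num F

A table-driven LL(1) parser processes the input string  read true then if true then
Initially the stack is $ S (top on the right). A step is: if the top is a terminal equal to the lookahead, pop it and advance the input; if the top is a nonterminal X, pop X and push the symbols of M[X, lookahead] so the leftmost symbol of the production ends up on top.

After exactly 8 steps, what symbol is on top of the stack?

     Stack             Input                          Action
  1  $ S               read true then if true then $  expand S ::= read N if N
  2  $ N if N read     read true then if true then $  match read
  3  $ N if N          true then if true then $       expand N ::= true then
  4  $ N if then true  true then if true then $       match true
  5  $ N if then       then if true then $            match then
  6  $ N if            if true then $                 match if
  7  $ N               true then $                    expand N ::= true then
  8  $ then true       true then $                    match true
Stack after step 8: $ then (top = then).

then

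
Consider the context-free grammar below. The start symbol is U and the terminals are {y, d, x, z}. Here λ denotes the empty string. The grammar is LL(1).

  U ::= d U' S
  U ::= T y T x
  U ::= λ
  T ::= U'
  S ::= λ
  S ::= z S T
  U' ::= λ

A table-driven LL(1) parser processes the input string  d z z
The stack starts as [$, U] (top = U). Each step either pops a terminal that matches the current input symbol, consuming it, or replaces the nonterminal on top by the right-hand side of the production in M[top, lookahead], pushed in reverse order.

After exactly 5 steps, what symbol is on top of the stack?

S

step 1: stack=$ U  input=d z z $  — expand U ::= d U' S
step 2: stack=$ S U' d  input=d z z $  — match d
step 3: stack=$ S U'  input=z z $  — expand U' ::= λ
step 4: stack=$ S  input=z z $  — expand S ::= z S T
step 5: stack=$ T S z  input=z z $  — match z
Stack after step 5: $ T S (top = S).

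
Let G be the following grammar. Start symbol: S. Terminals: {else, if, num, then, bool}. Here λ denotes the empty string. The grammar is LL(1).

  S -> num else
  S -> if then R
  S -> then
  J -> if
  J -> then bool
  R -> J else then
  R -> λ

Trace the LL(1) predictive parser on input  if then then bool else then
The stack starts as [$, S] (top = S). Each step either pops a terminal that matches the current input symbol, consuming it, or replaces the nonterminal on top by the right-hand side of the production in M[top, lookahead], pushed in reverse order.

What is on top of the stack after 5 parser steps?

     Stack          Input                          Action
  1  $ S            if then then bool else then $  expand S -> if then R
  2  $ R then if    if then then bool else then $  match if
  3  $ R then       then then bool else then $     match then
  4  $ R            then bool else then $          expand R -> J else then
  5  $ then else J  then bool else then $          expand J -> then bool
Stack after step 5: $ then else bool then (top = then).

then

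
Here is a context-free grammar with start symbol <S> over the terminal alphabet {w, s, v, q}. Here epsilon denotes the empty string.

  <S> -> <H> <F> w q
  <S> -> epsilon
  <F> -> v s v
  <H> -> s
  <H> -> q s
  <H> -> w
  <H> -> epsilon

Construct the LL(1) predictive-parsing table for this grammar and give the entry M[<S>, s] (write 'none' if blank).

<S> -> <H> <F> w q

FIRST(<F>) = {v}
FIRST(<H>) = {epsilon, q, s, w}
FIRST(<S>) = {epsilon, q, s, v, w}  (via <H> <F> w q)
FOLLOW(<S>) includes $ since <S> is the start symbol.
FOLLOW(<S>): <S> appears on no right-hand side. Thus FOLLOW(<S>) = {$}.
For <S> -> <H> <F> w q: FIRST(<H> <F> w q) = {q, s, v, w}, so it goes in M[<S>, t] for t ∈ {q, s, v, w}.
For <S> -> epsilon: FIRST(epsilon) = {epsilon}, so it goes in M[<S>, t] for t ∈ {}; since epsilon ∈ FIRST, also for every t ∈ FOLLOW(<S>) = {$}.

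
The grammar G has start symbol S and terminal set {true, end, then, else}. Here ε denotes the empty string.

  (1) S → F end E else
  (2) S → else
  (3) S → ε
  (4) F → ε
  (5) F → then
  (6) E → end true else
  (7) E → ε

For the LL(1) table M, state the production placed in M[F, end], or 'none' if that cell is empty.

F → ε

FIRST(F) = {ε, then}
FIRST(E) = {ε, end}
FIRST(S) = {ε, else, end, then}  (via F end E else)
FOLLOW(S) includes $ since S is the start symbol.
FOLLOW(F): in S→F end E else, F is followed by end E else with FIRST {end}. Thus FOLLOW(F) = {end}.
For F → ε: FIRST(ε) = {ε}, so it goes in M[F, t] for t ∈ {}; since ε ∈ FIRST, also for every t ∈ FOLLOW(F) = {end}.
For F → then: FIRST(then) = {then}, so it goes in M[F, t] for t ∈ {then}.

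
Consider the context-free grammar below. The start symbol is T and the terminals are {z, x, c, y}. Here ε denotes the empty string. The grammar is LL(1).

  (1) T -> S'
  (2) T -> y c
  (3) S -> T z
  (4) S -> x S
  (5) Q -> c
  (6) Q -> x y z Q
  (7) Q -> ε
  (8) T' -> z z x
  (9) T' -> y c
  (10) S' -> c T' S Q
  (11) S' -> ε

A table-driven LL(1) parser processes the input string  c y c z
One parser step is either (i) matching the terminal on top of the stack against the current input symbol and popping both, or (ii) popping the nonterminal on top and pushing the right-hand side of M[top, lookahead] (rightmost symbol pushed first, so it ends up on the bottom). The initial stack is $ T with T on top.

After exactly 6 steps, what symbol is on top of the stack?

step 1: stack=$ T  input=c y c z $  — expand T -> S'
step 2: stack=$ S'  input=c y c z $  — expand S' -> c T' S Q
step 3: stack=$ Q S T' c  input=c y c z $  — match c
step 4: stack=$ Q S T'  input=y c z $  — expand T' -> y c
step 5: stack=$ Q S c y  input=y c z $  — match y
step 6: stack=$ Q S c  input=c z $  — match c
Stack after step 6: $ Q S (top = S).

S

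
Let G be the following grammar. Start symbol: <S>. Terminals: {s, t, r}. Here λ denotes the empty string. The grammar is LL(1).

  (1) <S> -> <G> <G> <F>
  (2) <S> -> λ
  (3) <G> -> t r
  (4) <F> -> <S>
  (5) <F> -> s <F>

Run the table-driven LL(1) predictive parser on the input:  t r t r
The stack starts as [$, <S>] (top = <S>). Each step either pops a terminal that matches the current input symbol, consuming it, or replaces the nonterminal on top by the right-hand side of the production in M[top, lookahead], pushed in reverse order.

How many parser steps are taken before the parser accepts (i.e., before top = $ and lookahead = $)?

step 1: stack=$ <S>  input=t r t r $  — expand <S> -> <G> <G> <F>
step 2: stack=$ <F> <G> <G>  input=t r t r $  — expand <G> -> t r
step 3: stack=$ <F> <G> r t  input=t r t r $  — match t
step 4: stack=$ <F> <G> r  input=r t r $  — match r
step 5: stack=$ <F> <G>  input=t r $  — expand <G> -> t r
step 6: stack=$ <F> r t  input=t r $  — match t
step 7: stack=$ <F> r  input=r $  — match r
step 8: stack=$ <F>  input=$  — expand <F> -> <S>
step 9: stack=$ <S>  input=$  — expand <S> -> λ
Accept reached after 9 steps.

9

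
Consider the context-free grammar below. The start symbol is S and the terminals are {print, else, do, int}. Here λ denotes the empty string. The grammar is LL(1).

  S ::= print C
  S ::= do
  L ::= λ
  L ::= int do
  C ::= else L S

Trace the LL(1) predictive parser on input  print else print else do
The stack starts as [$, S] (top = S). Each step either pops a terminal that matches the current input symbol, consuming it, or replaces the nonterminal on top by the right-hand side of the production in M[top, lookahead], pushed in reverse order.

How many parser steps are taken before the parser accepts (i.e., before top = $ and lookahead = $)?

step 1: stack=$ S  input=print else print else do $  — expand S ::= print C
step 2: stack=$ C print  input=print else print else do $  — match print
step 3: stack=$ C  input=else print else do $  — expand C ::= else L S
step 4: stack=$ S L else  input=else print else do $  — match else
step 5: stack=$ S L  input=print else do $  — expand L ::= λ
step 6: stack=$ S  input=print else do $  — expand S ::= print C
step 7: stack=$ C print  input=print else do $  — match print
step 8: stack=$ C  input=else do $  — expand C ::= else L S
step 9: stack=$ S L else  input=else do $  — match else
step 10: stack=$ S L  input=do $  — expand L ::= λ
step 11: stack=$ S  input=do $  — expand S ::= do
step 12: stack=$ do  input=do $  — match do
Accept reached after 12 steps.

12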